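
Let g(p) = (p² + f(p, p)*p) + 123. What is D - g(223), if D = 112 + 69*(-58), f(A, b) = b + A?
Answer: -153200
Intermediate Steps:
f(A, b) = A + b
g(p) = 123 + 3*p² (g(p) = (p² + (p + p)*p) + 123 = (p² + (2*p)*p) + 123 = (p² + 2*p²) + 123 = 3*p² + 123 = 123 + 3*p²)
D = -3890 (D = 112 - 4002 = -3890)
D - g(223) = -3890 - (123 + 3*223²) = -3890 - (123 + 3*49729) = -3890 - (123 + 149187) = -3890 - 1*149310 = -3890 - 149310 = -153200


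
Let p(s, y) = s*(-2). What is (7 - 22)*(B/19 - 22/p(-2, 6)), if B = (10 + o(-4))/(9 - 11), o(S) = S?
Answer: 3225/38 ≈ 84.868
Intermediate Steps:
p(s, y) = -2*s
B = -3 (B = (10 - 4)/(9 - 11) = 6/(-2) = 6*(-1/2) = -3)
(7 - 22)*(B/19 - 22/p(-2, 6)) = (7 - 22)*(-3/19 - 22/((-2*(-2)))) = -15*(-3*1/19 - 22/4) = -15*(-3/19 - 22*1/4) = -15*(-3/19 - 11/2) = -15*(-215/38) = 3225/38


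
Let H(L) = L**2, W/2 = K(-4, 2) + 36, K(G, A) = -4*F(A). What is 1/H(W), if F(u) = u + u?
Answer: 1/1600 ≈ 0.00062500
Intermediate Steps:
F(u) = 2*u
K(G, A) = -8*A
W = 40 (W = 2*(-8*2 + 36) = 2*(-16 + 36) = 2*20 = 40)
1/H(W) = 1/(40**2) = 1/1600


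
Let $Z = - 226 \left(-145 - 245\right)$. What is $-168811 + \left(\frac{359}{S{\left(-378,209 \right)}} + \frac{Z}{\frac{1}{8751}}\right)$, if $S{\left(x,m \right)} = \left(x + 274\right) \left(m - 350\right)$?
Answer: $\frac{11308060440815}{14664} \approx 7.7114 \cdot 10^{8}$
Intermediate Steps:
$Z = 88140$ ($Z = \left(-226\right) \left(-390\right) = 88140$)
$S{\left(x,m \right)} = \left(-350 + m\right) \left(274 + x\right)$ ($S{\left(x,m \right)} = \left(274 + x\right) \left(-350 + m\right) = \left(-350 + m\right) \left(274 + x\right)$)
$-168811 + \left(\frac{359}{S{\left(-378,209 \right)}} + \frac{Z}{\frac{1}{8751}}\right) = -168811 + \left(\frac{359}{-95900 - -132300 + 274 \cdot 209 + 209 \left(-378\right)} + \frac{88140}{\frac{1}{8751}}\right) = -168811 + \left(\frac{359}{-95900 + 132300 + 57266 - 79002} + 88140 \frac{1}{\frac{1}{8751}}\right) = -168811 + \left(\frac{359}{14664} + 88140 \cdot 8751\right) = -168811 + \left(359 \cdot \frac{1}{14664} + 771313140\right) = -168811 + \left(\frac{359}{14664} + 771313140\right) = -168811 + \frac{11310535885319}{14664} = \frac{11308060440815}{14664}$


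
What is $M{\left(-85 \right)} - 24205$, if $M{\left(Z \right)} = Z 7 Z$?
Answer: $26370$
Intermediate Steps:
$M{\left(Z \right)} = 7 Z^{2}$ ($M{\left(Z \right)} = 7 Z Z = 7 Z^{2}$)
$M{\left(-85 \right)} - 24205 = 7 \left(-85\right)^{2} - 24205 = 7 \cdot 7225 - 24205 = 50575 - 24205 = 26370$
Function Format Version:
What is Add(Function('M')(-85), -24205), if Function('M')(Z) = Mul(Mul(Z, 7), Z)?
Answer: 26370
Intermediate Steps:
Function('M')(Z) = Mul(7, Pow(Z, 2)) (Function('M')(Z) = Mul(Mul(7, Z), Z) = Mul(7, Pow(Z, 2)))
Add(Function('M')(-85), -24205) = Add(Mul(7, Pow(-85, 2)), -24205) = Add(Mul(7, 7225), -24205) = Add(50575, -24205) = 26370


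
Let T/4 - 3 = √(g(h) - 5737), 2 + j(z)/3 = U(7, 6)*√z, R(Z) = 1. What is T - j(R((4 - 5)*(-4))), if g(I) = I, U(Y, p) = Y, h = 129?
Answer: -3 + 8*I*√1402 ≈ -3.0 + 299.55*I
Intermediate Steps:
j(z) = -6 + 21*√z (j(z) = -6 + 3*(7*√z) = -6 + 21*√z)
T = 12 + 8*I*√1402 (T = 12 + 4*√(129 - 5737) = 12 + 4*√(-5608) = 12 + 4*(2*I*√1402) = 12 + 8*I*√1402 ≈ 12.0 + 299.55*I)
T - j(R((4 - 5)*(-4))) = (12 + 8*I*√1402) - (-6 + 21*√1) = (12 + 8*I*√1402) - (-6 + 21*1) = (12 + 8*I*√1402) - (-6 + 21) = (12 + 8*I*√1402) - 1*15 = (12 + 8*I*√1402) - 15 = -3 + 8*I*√1402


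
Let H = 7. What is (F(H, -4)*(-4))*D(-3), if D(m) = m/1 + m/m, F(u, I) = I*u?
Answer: -224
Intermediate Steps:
D(m) = 1 + m (D(m) = m*1 + 1 = m + 1 = 1 + m)
(F(H, -4)*(-4))*D(-3) = (-4*7*(-4))*(1 - 3) = -28*(-4)*(-2) = 112*(-2) = -224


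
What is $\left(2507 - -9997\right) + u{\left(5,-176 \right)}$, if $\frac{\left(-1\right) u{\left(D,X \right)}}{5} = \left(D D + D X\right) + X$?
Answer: $17659$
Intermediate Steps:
$u{\left(D,X \right)} = - 5 X - 5 D^{2} - 5 D X$ ($u{\left(D,X \right)} = - 5 \left(\left(D D + D X\right) + X\right) = - 5 \left(\left(D^{2} + D X\right) + X\right) = - 5 \left(X + D^{2} + D X\right) = - 5 X - 5 D^{2} - 5 D X$)
$\left(2507 - -9997\right) + u{\left(5,-176 \right)} = \left(2507 - -9997\right) - \left(-880 - 4400 + 125\right) = \left(2507 + 9997\right) + \left(880 - 125 + 4400\right) = 12504 + \left(880 - 125 + 4400\right) = 12504 + 5155 = 17659$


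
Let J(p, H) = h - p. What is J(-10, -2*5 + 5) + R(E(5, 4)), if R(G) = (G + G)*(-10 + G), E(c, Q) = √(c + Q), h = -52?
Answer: -84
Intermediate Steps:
E(c, Q) = √(Q + c)
J(p, H) = -52 - p
R(G) = 2*G*(-10 + G) (R(G) = (2*G)*(-10 + G) = 2*G*(-10 + G))
J(-10, -2*5 + 5) + R(E(5, 4)) = (-52 - 1*(-10)) + 2*√(4 + 5)*(-10 + √(4 + 5)) = (-52 + 10) + 2*√9*(-10 + √9) = -42 + 2*3*(-10 + 3) = -42 + 2*3*(-7) = -42 - 42 = -84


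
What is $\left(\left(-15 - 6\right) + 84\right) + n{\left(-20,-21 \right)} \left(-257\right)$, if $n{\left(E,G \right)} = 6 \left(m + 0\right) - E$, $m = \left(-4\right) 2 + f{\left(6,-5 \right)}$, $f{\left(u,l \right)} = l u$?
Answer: $53519$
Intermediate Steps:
$m = -38$ ($m = \left(-4\right) 2 - 30 = -8 - 30 = -38$)
$n{\left(E,G \right)} = -228 - E$ ($n{\left(E,G \right)} = 6 \left(-38 + 0\right) - E = 6 \left(-38\right) - E = -228 - E$)
$\left(\left(-15 - 6\right) + 84\right) + n{\left(-20,-21 \right)} \left(-257\right) = \left(\left(-15 - 6\right) + 84\right) + \left(-228 - -20\right) \left(-257\right) = \left(-21 + 84\right) + \left(-228 + 20\right) \left(-257\right) = 63 - -53456 = 63 + 53456 = 53519$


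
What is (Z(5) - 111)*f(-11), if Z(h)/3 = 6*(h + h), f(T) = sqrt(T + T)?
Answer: 69*I*sqrt(22) ≈ 323.64*I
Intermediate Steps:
f(T) = sqrt(2)*sqrt(T) (f(T) = sqrt(2*T) = sqrt(2)*sqrt(T))
Z(h) = 36*h (Z(h) = 3*(6*(h + h)) = 3*(6*(2*h)) = 3*(12*h) = 36*h)
(Z(5) - 111)*f(-11) = (36*5 - 111)*(sqrt(2)*sqrt(-11)) = (180 - 111)*(sqrt(2)*(I*sqrt(11))) = 69*(I*sqrt(22)) = 69*I*sqrt(22)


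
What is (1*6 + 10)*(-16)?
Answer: -256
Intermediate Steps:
(1*6 + 10)*(-16) = (6 + 10)*(-16) = 16*(-16) = -256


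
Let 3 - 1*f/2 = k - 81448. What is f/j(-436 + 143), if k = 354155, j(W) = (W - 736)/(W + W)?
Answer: -319609088/1029 ≈ -3.1060e+5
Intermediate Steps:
j(W) = (-736 + W)/(2*W) (j(W) = (-736 + W)/((2*W)) = (-736 + W)*(1/(2*W)) = (-736 + W)/(2*W))
f = -545408 (f = 6 - 2*(354155 - 81448) = 6 - 2*272707 = 6 - 545414 = -545408)
f/j(-436 + 143) = -545408*2*(-436 + 143)/(-736 + (-436 + 143)) = -545408*(-586/(-736 - 293)) = -545408/((½)*(-1/293)*(-1029)) = -545408/1029/586 = -545408*586/1029 = -319609088/1029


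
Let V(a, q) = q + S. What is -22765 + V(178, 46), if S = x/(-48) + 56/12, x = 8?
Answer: -45429/2 ≈ -22715.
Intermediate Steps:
S = 9/2 (S = 8/(-48) + 56/12 = 8*(-1/48) + 56*(1/12) = -1/6 + 14/3 = 9/2 ≈ 4.5000)
V(a, q) = 9/2 + q (V(a, q) = q + 9/2 = 9/2 + q)
-22765 + V(178, 46) = -22765 + (9/2 + 46) = -22765 + 101/2 = -45429/2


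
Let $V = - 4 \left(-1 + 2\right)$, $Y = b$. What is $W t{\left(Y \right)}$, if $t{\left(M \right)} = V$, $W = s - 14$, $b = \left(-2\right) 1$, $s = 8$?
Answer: $24$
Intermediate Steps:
$b = -2$
$Y = -2$
$V = -4$ ($V = \left(-4\right) 1 = -4$)
$W = -6$ ($W = 8 - 14 = -6$)
$t{\left(M \right)} = -4$
$W t{\left(Y \right)} = \left(-6\right) \left(-4\right) = 24$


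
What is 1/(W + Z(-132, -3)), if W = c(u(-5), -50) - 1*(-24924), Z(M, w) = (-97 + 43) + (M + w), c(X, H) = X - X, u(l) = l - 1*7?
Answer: 1/24735 ≈ 4.0429e-5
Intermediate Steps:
u(l) = -7 + l (u(l) = l - 7 = -7 + l)
c(X, H) = 0
Z(M, w) = -54 + M + w (Z(M, w) = -54 + (M + w) = -54 + M + w)
W = 24924 (W = 0 - 1*(-24924) = 0 + 24924 = 24924)
1/(W + Z(-132, -3)) = 1/(24924 + (-54 - 132 - 3)) = 1/(24924 - 189) = 1/24735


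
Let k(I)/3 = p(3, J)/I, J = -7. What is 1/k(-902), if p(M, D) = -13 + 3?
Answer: 451/15 ≈ 30.067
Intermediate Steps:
p(M, D) = -10
k(I) = -30/I (k(I) = 3*(-10/I) = -30/I)
1/k(-902) = 1/(-30/(-902)) = 1/(-30*(-1/902)) = 1/(15/451) = 451/15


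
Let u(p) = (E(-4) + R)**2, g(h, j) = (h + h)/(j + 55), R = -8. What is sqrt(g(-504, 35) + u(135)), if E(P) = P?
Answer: 2*sqrt(830)/5 ≈ 11.524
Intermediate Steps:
g(h, j) = 2*h/(55 + j) (g(h, j) = (2*h)/(55 + j) = 2*h/(55 + j))
u(p) = 144 (u(p) = (-4 - 8)**2 = (-12)**2 = 144)
sqrt(g(-504, 35) + u(135)) = sqrt(2*(-504)/(55 + 35) + 144) = sqrt(2*(-504)/90 + 144) = sqrt(2*(-504)*(1/90) + 144) = sqrt(-56/5 + 144) = sqrt(664/5) = 2*sqrt(830)/5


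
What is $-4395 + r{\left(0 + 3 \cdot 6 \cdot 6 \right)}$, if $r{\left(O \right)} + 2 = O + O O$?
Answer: $7375$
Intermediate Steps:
$r{\left(O \right)} = -2 + O + O^{2}$ ($r{\left(O \right)} = -2 + \left(O + O O\right) = -2 + \left(O + O^{2}\right) = -2 + O + O^{2}$)
$-4395 + r{\left(0 + 3 \cdot 6 \cdot 6 \right)} = -4395 + \left(-2 + \left(0 + 3 \cdot 6 \cdot 6\right) + \left(0 + 3 \cdot 6 \cdot 6\right)^{2}\right) = -4395 + \left(-2 + \left(0 + 3 \cdot 36\right) + \left(0 + 3 \cdot 36\right)^{2}\right) = -4395 + \left(-2 + \left(0 + 108\right) + \left(0 + 108\right)^{2}\right) = -4395 + \left(-2 + 108 + 108^{2}\right) = -4395 + \left(-2 + 108 + 11664\right) = -4395 + 11770 = 7375$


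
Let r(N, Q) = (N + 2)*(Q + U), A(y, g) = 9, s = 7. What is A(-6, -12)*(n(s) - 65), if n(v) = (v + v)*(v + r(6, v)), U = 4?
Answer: 11385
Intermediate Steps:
r(N, Q) = (2 + N)*(4 + Q) (r(N, Q) = (N + 2)*(Q + 4) = (2 + N)*(4 + Q))
n(v) = 2*v*(32 + 9*v) (n(v) = (v + v)*(v + (8 + 2*v + 4*6 + 6*v)) = (2*v)*(v + (8 + 2*v + 24 + 6*v)) = (2*v)*(v + (32 + 8*v)) = (2*v)*(32 + 9*v) = 2*v*(32 + 9*v))
A(-6, -12)*(n(s) - 65) = 9*(2*7*(32 + 9*7) - 65) = 9*(2*7*(32 + 63) - 65) = 9*(2*7*95 - 65) = 9*(1330 - 65) = 9*1265 = 11385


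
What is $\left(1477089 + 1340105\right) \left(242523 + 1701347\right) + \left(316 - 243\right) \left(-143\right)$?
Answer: $5476258890341$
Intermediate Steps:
$\left(1477089 + 1340105\right) \left(242523 + 1701347\right) + \left(316 - 243\right) \left(-143\right) = 2817194 \cdot 1943870 + 73 \left(-143\right) = 5476258900780 - 10439 = 5476258890341$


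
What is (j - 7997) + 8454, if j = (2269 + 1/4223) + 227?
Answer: 12470520/4223 ≈ 2953.0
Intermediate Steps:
j = 10540609/4223 (j = (2269 + 1/4223) + 227 = 9581988/4223 + 227 = 10540609/4223 ≈ 2496.0)
(j - 7997) + 8454 = (10540609/4223 - 7997) + 8454 = -23230722/4223 + 8454 = 12470520/4223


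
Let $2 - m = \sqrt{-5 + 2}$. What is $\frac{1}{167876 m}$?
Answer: $\frac{1}{587566} + \frac{i \sqrt{3}}{1175132} \approx 1.7019 \cdot 10^{-6} + 1.4739 \cdot 10^{-6} i$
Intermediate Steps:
$m = 2 - i \sqrt{3}$ ($m = 2 - \sqrt{-5 + 2} = 2 - \sqrt{-3} = 2 - i \sqrt{3} \approx 2.0 - 1.732 i$)
$\frac{1}{167876 m} = \frac{1}{167876 \left(2 - i \sqrt{3}\right)} = \frac{1}{335752 - 167876 i \sqrt{3}}$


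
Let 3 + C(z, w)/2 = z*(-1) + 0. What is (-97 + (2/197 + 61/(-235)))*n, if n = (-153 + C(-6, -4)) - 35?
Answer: 819393484/46295 ≈ 17699.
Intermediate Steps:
C(z, w) = -6 - 2*z (C(z, w) = -6 + 2*(z*(-1) + 0) = -6 + 2*(-z + 0) = -6 + 2*(-z) = -6 - 2*z)
n = -182 (n = (-153 + (-6 - 2*(-6))) - 35 = (-153 + (-6 + 12)) - 35 = (-153 + 6) - 35 = -147 - 35 = -182)
(-97 + (2/197 + 61/(-235)))*n = (-97 + (2/197 + 61/(-235)))*(-182) = (-97 + (2*(1/197) + 61*(-1/235)))*(-182) = (-97 + (2/197 - 61/235))*(-182) = (-97 - 11547/46295)*(-182) = -4502162/46295*(-182) = 819393484/46295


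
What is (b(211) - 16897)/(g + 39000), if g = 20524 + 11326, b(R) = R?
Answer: -8343/35425 ≈ -0.23551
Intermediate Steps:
g = 31850
(b(211) - 16897)/(g + 39000) = (211 - 16897)/(31850 + 39000) = -16686/70850 = -16686*1/70850 = -8343/35425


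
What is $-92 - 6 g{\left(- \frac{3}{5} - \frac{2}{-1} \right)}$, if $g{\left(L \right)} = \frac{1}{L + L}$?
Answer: $- \frac{659}{7} \approx -94.143$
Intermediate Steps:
$g{\left(L \right)} = \frac{1}{2 L}$
$-92 - 6 g{\left(- \frac{3}{5} - \frac{2}{-1} \right)} = -92 - 6 \frac{1}{2 \left(- \frac{3}{5} - \frac{2}{-1}\right)} = -92 - 6 \frac{1}{2 \left(\left(-3\right) \frac{1}{5} - -2\right)} = -92 - 6 \frac{1}{2 \left(- \frac{3}{5} + 2\right)} = -92 - 6 \frac{1}{2 \cdot \frac{7}{5}} = -92 - 6 \cdot \frac{1}{2} \cdot \frac{5}{7} = -92 - \frac{15}{7} = - \frac{659}{7}$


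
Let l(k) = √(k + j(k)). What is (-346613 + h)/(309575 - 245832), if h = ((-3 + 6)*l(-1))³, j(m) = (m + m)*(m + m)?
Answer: -346613/63743 + 81*√3/63743 ≈ -5.4355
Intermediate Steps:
j(m) = 4*m² (j(m) = (2*m)*(2*m) = 4*m²)
l(k) = √(k + 4*k²)
h = 81*√3 (h = ((-3 + 6)*√(-(1 + 4*(-1))))³ = (3*√(-(1 - 4)))³ = (3*√(-1*(-3)))³ = (3*√3)³ = 81*√3 ≈ 140.30)
(-346613 + h)/(309575 - 245832) = (-346613 + 81*√3)/(309575 - 245832) = (-346613 + 81*√3)/63743 = (-346613 + 81*√3)*(1/63743) = -346613/63743 + 81*√3/63743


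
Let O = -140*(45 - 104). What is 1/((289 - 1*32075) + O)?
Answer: -1/23526 ≈ -4.2506e-5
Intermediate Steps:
O = 8260 (O = -140*(-59) = 8260)
1/((289 - 1*32075) + O) = 1/((289 - 1*32075) + 8260) = 1/((289 - 32075) + 8260) = 1/(-31786 + 8260) = 1/(-23526) = -1/23526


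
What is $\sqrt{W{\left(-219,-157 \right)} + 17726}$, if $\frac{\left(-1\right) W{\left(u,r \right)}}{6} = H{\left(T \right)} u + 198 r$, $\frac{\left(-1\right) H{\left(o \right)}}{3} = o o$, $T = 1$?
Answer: $10 \sqrt{2003} \approx 447.55$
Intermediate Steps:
$H{\left(o \right)} = - 3 o^{2}$ ($H{\left(o \right)} = - 3 o o = - 3 o^{2}$)
$W{\left(u,r \right)} = - 1188 r + 18 u$ ($W{\left(u,r \right)} = - 6 \left(- 3 \cdot 1^{2} u + 198 r\right) = - 6 \left(\left(-3\right) 1 u + 198 r\right) = - 6 \left(- 3 u + 198 r\right) = - 1188 r + 18 u$)
$\sqrt{W{\left(-219,-157 \right)} + 17726} = \sqrt{\left(\left(-1188\right) \left(-157\right) + 18 \left(-219\right)\right) + 17726} = \sqrt{\left(186516 - 3942\right) + 17726} = \sqrt{182574 + 17726} = \sqrt{200300} = 10 \sqrt{2003}$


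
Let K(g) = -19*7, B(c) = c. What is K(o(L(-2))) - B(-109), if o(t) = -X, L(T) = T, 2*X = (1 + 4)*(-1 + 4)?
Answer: -24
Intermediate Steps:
X = 15/2 (X = ((1 + 4)*(-1 + 4))/2 = (5*3)/2 = (½)*15 = 15/2 ≈ 7.5000)
o(t) = -15/2 (o(t) = -1*15/2 = -15/2)
K(g) = -133
K(o(L(-2))) - B(-109) = -133 - 1*(-109) = -133 + 109 = -24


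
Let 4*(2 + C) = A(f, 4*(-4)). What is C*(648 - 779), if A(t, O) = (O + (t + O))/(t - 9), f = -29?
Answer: 31833/152 ≈ 209.43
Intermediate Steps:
A(t, O) = (t + 2*O)/(-9 + t) (A(t, O) = (O + (O + t))/(-9 + t) = (t + 2*O)/(-9 + t))
C = -243/152 (C = -2 + ((-29 + 2*(4*(-4)))/(-9 - 29))/4 = -2 + ((-29 + 2*(-16))/(-38))/4 = -2 + (-(-29 - 32)/38)/4 = -2 + (-1/38*(-61))/4 = -2 + (¼)*(61/38) = -2 + 61/152 = -243/152 ≈ -1.5987)
C*(648 - 779) = -243*(648 - 779)/152 = -243/152*(-131) = 31833/152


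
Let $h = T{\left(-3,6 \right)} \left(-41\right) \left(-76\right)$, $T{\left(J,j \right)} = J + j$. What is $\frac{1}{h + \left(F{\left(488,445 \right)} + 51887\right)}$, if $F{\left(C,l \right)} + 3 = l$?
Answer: $\frac{1}{61677} \approx 1.6214 \cdot 10^{-5}$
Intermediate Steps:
$F{\left(C,l \right)} = -3 + l$
$h = 9348$ ($h = \left(-3 + 6\right) \left(-41\right) \left(-76\right) = 3 \left(-41\right) \left(-76\right) = \left(-123\right) \left(-76\right) = 9348$)
$\frac{1}{h + \left(F{\left(488,445 \right)} + 51887\right)} = \frac{1}{9348 + \left(\left(-3 + 445\right) + 51887\right)} = \frac{1}{9348 + \left(442 + 51887\right)} = \frac{1}{9348 + 52329} = \frac{1}{61677}$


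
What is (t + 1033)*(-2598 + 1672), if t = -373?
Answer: -611160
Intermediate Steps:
(t + 1033)*(-2598 + 1672) = (-373 + 1033)*(-2598 + 1672) = 660*(-926) = -611160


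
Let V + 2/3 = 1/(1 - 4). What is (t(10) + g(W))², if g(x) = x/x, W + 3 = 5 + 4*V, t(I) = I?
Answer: 121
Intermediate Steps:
V = -1 (V = -⅔ + 1/(1 - 4) = -⅔ + 1/(-3) = -⅔ - ⅓ = -1)
W = -2 (W = -3 + (5 + 4*(-1)) = -3 + (5 - 4) = -3 + 1 = -2)
g(x) = 1
(t(10) + g(W))² = (10 + 1)² = 11² = 121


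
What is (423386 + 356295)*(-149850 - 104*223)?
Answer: -134917559602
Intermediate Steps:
(423386 + 356295)*(-149850 - 104*223) = 779681*(-149850 - 23192) = 779681*(-173042) = -134917559602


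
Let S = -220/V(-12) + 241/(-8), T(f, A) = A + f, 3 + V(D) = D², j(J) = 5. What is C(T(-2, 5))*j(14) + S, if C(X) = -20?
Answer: -148541/1128 ≈ -131.69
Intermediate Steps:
V(D) = -3 + D²
S = -35741/1128 (S = -220/(-3 + (-12)²) + 241/(-8) = -220/(-3 + 144) + 241*(-⅛) = -220/141 - 241/8 = -35741/1128 ≈ -31.685)
C(T(-2, 5))*j(14) + S = -20*5 - 35741/1128 = -100 - 35741/1128 = -148541/1128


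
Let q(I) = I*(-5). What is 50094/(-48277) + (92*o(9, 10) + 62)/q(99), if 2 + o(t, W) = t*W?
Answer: -18201752/1039005 ≈ -17.518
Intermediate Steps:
o(t, W) = -2 + W*t (o(t, W) = -2 + t*W = -2 + W*t)
q(I) = -5*I
50094/(-48277) + (92*o(9, 10) + 62)/q(99) = 50094/(-48277) + (92*(-2 + 10*9) + 62)/((-5*99)) = 50094*(-1/48277) + (92*(-2 + 90) + 62)/(-495) = -2178/2099 + (92*88 + 62)*(-1/495) = -2178/2099 + (8096 + 62)*(-1/495) = -2178/2099 + 8158*(-1/495) = -2178/2099 - 8158/495 = -18201752/1039005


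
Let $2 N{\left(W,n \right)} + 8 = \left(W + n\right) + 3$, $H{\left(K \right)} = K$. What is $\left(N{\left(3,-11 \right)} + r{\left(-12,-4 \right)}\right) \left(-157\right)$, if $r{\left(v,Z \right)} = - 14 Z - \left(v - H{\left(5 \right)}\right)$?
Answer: $- \frac{20881}{2} \approx -10441.0$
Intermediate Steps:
$r{\left(v,Z \right)} = 5 - v - 14 Z$ ($r{\left(v,Z \right)} = - 14 Z - \left(-5 + v\right) = 5 - v - 14 Z$)
$N{\left(W,n \right)} = - \frac{5}{2} + \frac{W}{2} + \frac{n}{2}$ ($N{\left(W,n \right)} = -4 + \frac{\left(W + n\right) + 3}{2} = -4 + \frac{3 + W + n}{2} = -4 + \left(\frac{3}{2} + \frac{W}{2} + \frac{n}{2}\right) = - \frac{5}{2} + \frac{W}{2} + \frac{n}{2}$)
$\left(N{\left(3,-11 \right)} + r{\left(-12,-4 \right)}\right) \left(-157\right) = \left(\left(- \frac{5}{2} + \frac{1}{2} \cdot 3 + \frac{1}{2} \left(-11\right)\right) - -73\right) \left(-157\right) = \left(\left(- \frac{5}{2} + \frac{3}{2} - \frac{11}{2}\right) + \left(5 + 12 + 56\right)\right) \left(-157\right) = \left(- \frac{13}{2} + 73\right) \left(-157\right) = \frac{133}{2} \left(-157\right) = - \frac{20881}{2}$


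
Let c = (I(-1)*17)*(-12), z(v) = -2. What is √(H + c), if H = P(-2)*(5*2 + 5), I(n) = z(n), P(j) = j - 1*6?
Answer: 12*√2 ≈ 16.971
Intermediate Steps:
P(j) = -6 + j (P(j) = j - 6 = -6 + j)
I(n) = -2
c = 408 (c = -2*17*(-12) = -34*(-12) = 408)
H = -120 (H = (-6 - 2)*(5*2 + 5) = -8*(10 + 5) = -8*15 = -120)
√(H + c) = √(-120 + 408) = √288 = 12*√2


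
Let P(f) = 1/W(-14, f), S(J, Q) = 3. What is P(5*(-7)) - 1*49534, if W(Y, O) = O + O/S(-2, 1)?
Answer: -6934763/140 ≈ -49534.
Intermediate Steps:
W(Y, O) = 4*O/3 (W(Y, O) = O + O/3 = 4*O/3)
P(f) = 3/(4*f) (P(f) = 1/(4*f/3) = 3/(4*f))
P(5*(-7)) - 1*49534 = 3/(4*((5*(-7)))) - 1*49534 = (3/4)/(-35) - 49534 = (3/4)*(-1/35) - 49534 = -3/140 - 49534 = -6934763/140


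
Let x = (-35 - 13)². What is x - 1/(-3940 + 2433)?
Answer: 3472129/1507 ≈ 2304.0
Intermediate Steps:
x = 2304 (x = (-48)² = 2304)
x - 1/(-3940 + 2433) = 2304 - 1/(-3940 + 2433) = 2304 - 1/(-1507) = 2304 - 1*(-1/1507) = 2304 + 1/1507 = 3472129/1507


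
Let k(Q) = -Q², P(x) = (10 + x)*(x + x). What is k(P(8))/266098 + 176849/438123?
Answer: 765677935/8327403861 ≈ 0.091947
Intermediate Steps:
P(x) = 2*x*(10 + x) (P(x) = (10 + x)*(2*x) = 2*x*(10 + x))
k(P(8))/266098 + 176849/438123 = -(2*8*(10 + 8))²/266098 + 176849/438123 = -(2*8*18)²*(1/266098) + 176849*(1/438123) = -1*288²*(1/266098) + 176849/438123 = -1*82944*(1/266098) + 176849/438123 = -82944*1/266098 + 176849/438123 = -41472/133049 + 176849/438123 = 765677935/8327403861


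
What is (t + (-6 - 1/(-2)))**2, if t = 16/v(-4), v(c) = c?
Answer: 361/4 ≈ 90.250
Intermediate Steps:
t = -4 (t = 16/(-4) = 16*(-1/4) = -4)
(t + (-6 - 1/(-2)))**2 = (-4 + (-6 - 1/(-2)))**2 = (-4 + (-6 - 1*(-1/2)))**2 = (-4 + (-6 + 1/2))**2 = (-4 - 11/2)**2 = (-19/2)**2 = 361/4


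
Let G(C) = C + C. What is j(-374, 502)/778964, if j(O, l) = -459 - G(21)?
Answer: -501/778964 ≈ -0.00064316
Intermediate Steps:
G(C) = 2*C
j(O, l) = -501 (j(O, l) = -459 - 2*21 = -459 - 1*42 = -459 - 42 = -501)
j(-374, 502)/778964 = -501/778964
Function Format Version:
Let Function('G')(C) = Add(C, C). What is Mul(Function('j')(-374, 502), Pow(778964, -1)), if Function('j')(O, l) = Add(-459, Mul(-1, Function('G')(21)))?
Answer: Rational(-501, 778964) ≈ -0.00064316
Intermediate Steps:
Function('G')(C) = Mul(2, C)
Function('j')(O, l) = -501 (Function('j')(O, l) = Add(-459, Mul(-1, Mul(2, 21))) = Add(-459, Mul(-1, 42)) = Add(-459, -42) = -501)
Mul(Function('j')(-374, 502), Pow(778964, -1)) = Mul(-501, Pow(778964, -1)) = Mul(-501, Rational(1, 778964)) = Rational(-501, 778964)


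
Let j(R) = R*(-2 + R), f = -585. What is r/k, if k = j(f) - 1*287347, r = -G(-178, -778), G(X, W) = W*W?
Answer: -151321/14012 ≈ -10.799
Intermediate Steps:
G(X, W) = W²
r = -605284 (r = -1*(-778)² = -1*605284 = -605284)
k = 56048 (k = -585*(-2 - 585) - 1*287347 = -585*(-587) - 287347 = 343395 - 287347 = 56048)
r/k = -605284/56048 = -605284*1/56048 = -151321/14012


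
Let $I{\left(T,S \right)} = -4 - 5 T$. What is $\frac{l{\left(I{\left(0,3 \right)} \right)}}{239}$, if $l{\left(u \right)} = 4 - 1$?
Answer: $\frac{3}{239} \approx 0.012552$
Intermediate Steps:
$l{\left(u \right)} = 3$ ($l{\left(u \right)} = 4 - 1 = 3$)
$\frac{l{\left(I{\left(0,3 \right)} \right)}}{239} = \frac{3}{239}$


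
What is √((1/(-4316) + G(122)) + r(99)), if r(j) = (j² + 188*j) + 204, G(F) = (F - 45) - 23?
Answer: √133519813765/2158 ≈ 169.33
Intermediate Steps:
G(F) = -68 + F (G(F) = (-45 + F) - 23 = -68 + F)
r(j) = 204 + j² + 188*j
√((1/(-4316) + G(122)) + r(99)) = √((1/(-4316) + (-68 + 122)) + (204 + 99² + 188*99)) = √((-1/4316 + 54) + (204 + 9801 + 18612)) = √(233063/4316 + 28617) = √(123744035/4316) = √133519813765/2158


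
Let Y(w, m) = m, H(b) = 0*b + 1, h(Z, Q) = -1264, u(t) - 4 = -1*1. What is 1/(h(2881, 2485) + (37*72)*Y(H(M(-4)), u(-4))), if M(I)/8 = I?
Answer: 1/6728 ≈ 0.00014863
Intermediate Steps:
M(I) = 8*I
u(t) = 3 (u(t) = 4 - 1*1 = 4 - 1 = 3)
H(b) = 1 (H(b) = 0 + 1 = 1)
1/(h(2881, 2485) + (37*72)*Y(H(M(-4)), u(-4))) = 1/(-1264 + (37*72)*3) = 1/(-1264 + 2664*3) = 1/(-1264 + 7992) = 1/6728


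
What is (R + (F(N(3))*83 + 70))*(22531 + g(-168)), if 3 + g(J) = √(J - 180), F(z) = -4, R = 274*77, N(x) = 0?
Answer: 469393408 + 41672*I*√87 ≈ 4.6939e+8 + 3.8869e+5*I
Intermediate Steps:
R = 21098
g(J) = -3 + √(-180 + J) (g(J) = -3 + √(J - 180) = -3 + √(-180 + J))
(R + (F(N(3))*83 + 70))*(22531 + g(-168)) = (21098 + (-4*83 + 70))*(22531 + (-3 + √(-180 - 168))) = (21098 + (-332 + 70))*(22531 + (-3 + √(-348))) = (21098 - 262)*(22531 + (-3 + 2*I*√87)) = 20836*(22528 + 2*I*√87) = 469393408 + 41672*I*√87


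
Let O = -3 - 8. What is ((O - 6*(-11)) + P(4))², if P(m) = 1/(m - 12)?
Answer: 192721/64 ≈ 3011.3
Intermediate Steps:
O = -11
P(m) = 1/(-12 + m)
((O - 6*(-11)) + P(4))² = ((-11 - 6*(-11)) + 1/(-12 + 4))² = ((-11 + 66) + 1/(-8))² = (55 - ⅛)² = (439/8)² = 192721/64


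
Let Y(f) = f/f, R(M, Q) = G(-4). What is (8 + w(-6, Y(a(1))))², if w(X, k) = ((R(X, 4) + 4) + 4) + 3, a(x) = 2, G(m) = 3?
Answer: 484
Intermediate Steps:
R(M, Q) = 3
Y(f) = 1
w(X, k) = 14 (w(X, k) = ((3 + 4) + 4) + 3 = (7 + 4) + 3 = 11 + 3 = 14)
(8 + w(-6, Y(a(1))))² = (8 + 14)² = 22² = 484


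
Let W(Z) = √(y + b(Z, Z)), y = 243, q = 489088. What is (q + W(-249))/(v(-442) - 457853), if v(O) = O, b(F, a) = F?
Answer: -489088/458295 - I*√6/458295 ≈ -1.0672 - 5.3448e-6*I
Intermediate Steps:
W(Z) = √(243 + Z)
(q + W(-249))/(v(-442) - 457853) = (489088 + √(243 - 249))/(-442 - 457853) = (489088 + √(-6))/(-458295) = (489088 + I*√6)*(-1/458295) = -489088/458295 - I*√6/458295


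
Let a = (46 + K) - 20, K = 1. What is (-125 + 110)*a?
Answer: -405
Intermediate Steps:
a = 27 (a = (46 + 1) - 20 = 47 - 20 = 27)
(-125 + 110)*a = (-125 + 110)*27 = -15*27 = -405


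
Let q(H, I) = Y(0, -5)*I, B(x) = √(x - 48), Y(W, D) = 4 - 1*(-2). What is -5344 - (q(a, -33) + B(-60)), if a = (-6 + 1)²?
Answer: -5146 - 6*I*√3 ≈ -5146.0 - 10.392*I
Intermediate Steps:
Y(W, D) = 6 (Y(W, D) = 4 + 2 = 6)
a = 25 (a = (-5)² = 25)
B(x) = √(-48 + x)
q(H, I) = 6*I
-5344 - (q(a, -33) + B(-60)) = -5344 - (6*(-33) + √(-48 - 60)) = -5344 - (-198 + √(-108)) = -5344 - (-198 + 6*I*√3) = -5344 + (198 - 6*I*√3) = -5146 - 6*I*√3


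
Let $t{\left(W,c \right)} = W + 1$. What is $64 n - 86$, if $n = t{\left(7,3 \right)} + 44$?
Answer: $3242$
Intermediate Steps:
$t{\left(W,c \right)} = 1 + W$
$n = 52$ ($n = \left(1 + 7\right) + 44 = 8 + 44 = 52$)
$64 n - 86 = 64 \cdot 52 - 86 = 3328 - 86 = 3242$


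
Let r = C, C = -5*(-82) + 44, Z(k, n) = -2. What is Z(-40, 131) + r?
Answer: 452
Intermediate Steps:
C = 454 (C = 410 + 44 = 454)
r = 454
Z(-40, 131) + r = -2 + 454 = 452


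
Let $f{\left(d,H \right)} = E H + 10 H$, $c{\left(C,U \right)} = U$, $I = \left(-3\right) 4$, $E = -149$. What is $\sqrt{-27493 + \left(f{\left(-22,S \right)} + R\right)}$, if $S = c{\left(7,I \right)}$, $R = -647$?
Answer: $2 i \sqrt{6618} \approx 162.7 i$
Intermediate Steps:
$I = -12$
$S = -12$
$f{\left(d,H \right)} = - 139 H$ ($f{\left(d,H \right)} = - 149 H + 10 H = - 139 H$)
$\sqrt{-27493 + \left(f{\left(-22,S \right)} + R\right)} = \sqrt{-27493 - -1021} = \sqrt{-27493 + \left(1668 - 647\right)} = \sqrt{-27493 + 1021} = \sqrt{-26472} = 2 i \sqrt{6618}$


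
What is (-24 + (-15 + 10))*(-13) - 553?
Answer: -176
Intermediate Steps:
(-24 + (-15 + 10))*(-13) - 553 = (-24 - 5)*(-13) - 553 = -29*(-13) - 553 = 377 - 553 = -176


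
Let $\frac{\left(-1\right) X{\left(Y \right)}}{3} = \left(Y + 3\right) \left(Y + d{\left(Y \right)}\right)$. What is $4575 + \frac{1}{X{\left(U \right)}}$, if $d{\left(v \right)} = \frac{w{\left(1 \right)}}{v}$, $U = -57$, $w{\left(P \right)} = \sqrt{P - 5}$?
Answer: $\frac{289762330391}{63336030} + \frac{19 i}{285012135} \approx 4575.0 + 6.6664 \cdot 10^{-8} i$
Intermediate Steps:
$w{\left(P \right)} = \sqrt{-5 + P}$
$d{\left(v \right)} = \frac{2 i}{v}$ ($d{\left(v \right)} = \frac{\sqrt{-5 + 1}}{v} = \frac{\sqrt{-4}}{v} = \frac{2 i}{v}$)
$X{\left(Y \right)} = - 3 \left(3 + Y\right) \left(Y + \frac{2 i}{Y}\right)$ ($X{\left(Y \right)} = - 3 \left(Y + 3\right) \left(Y + \frac{2 i}{Y}\right) = - 3 \left(3 + Y\right) \left(Y + \frac{2 i}{Y}\right)$)
$4575 + \frac{1}{X{\left(U \right)}} = 4575 + \frac{1}{\left(-9\right) \left(-57\right) - 6 i - 3 \left(-57\right)^{2} - \frac{18 i}{-57}} = 4575 + \frac{1}{513 - 6 i - 9747 - 18 i \left(- \frac{1}{57}\right)} = 4575 + \frac{1}{513 - 6 i - 9747 + \frac{6 i}{19}} = 4575 + \frac{1}{-9234 - \frac{108 i}{19}} = 4575 + \frac{361 \left(-9234 + \frac{108 i}{19}\right)}{30781310580}$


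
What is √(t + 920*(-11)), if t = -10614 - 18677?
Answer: 3*I*√4379 ≈ 198.52*I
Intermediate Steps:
t = -29291
√(t + 920*(-11)) = √(-29291 + 920*(-11)) = √(-29291 - 10120) = √(-39411) = 3*I*√4379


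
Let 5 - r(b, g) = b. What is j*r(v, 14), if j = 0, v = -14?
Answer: 0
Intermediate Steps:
r(b, g) = 5 - b
j*r(v, 14) = 0*(5 - 1*(-14)) = 0*(5 + 14) = 0*19 = 0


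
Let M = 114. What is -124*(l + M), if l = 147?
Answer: -32364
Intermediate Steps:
-124*(l + M) = -124*(147 + 114) = -124*261 = -32364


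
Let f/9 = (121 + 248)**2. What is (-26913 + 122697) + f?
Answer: 1321233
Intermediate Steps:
f = 1225449 (f = 9*(121 + 248)**2 = 9*369**2 = 9*136161 = 1225449)
(-26913 + 122697) + f = (-26913 + 122697) + 1225449 = 95784 + 1225449 = 1321233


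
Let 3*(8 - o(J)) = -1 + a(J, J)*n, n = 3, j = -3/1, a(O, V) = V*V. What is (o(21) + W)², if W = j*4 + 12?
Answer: 1684804/9 ≈ 1.8720e+5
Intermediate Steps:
a(O, V) = V²
j = -3 (j = -3*1 = -3)
o(J) = 25/3 - J² (o(J) = 8 - (-1 + J²*3)/3 = 8 - (-1 + 3*J²)/3 = 8 + (⅓ - J²) = 25/3 - J²)
W = 0 (W = -3*4 + 12 = -12 + 12 = 0)
(o(21) + W)² = ((25/3 - 1*21²) + 0)² = ((25/3 - 1*441) + 0)² = ((25/3 - 441) + 0)² = (-1298/3 + 0)² = (-1298/3)² = 1684804/9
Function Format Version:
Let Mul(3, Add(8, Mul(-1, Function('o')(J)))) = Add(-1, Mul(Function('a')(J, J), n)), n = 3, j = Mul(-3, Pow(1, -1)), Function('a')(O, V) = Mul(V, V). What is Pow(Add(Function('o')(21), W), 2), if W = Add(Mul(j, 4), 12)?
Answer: Rational(1684804, 9) ≈ 1.8720e+5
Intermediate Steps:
Function('a')(O, V) = Pow(V, 2)
j = -3 (j = Mul(-3, 1) = -3)
Function('o')(J) = Add(Rational(25, 3), Mul(-1, Pow(J, 2))) (Function('o')(J) = Add(8, Mul(Rational(-1, 3), Add(-1, Mul(Pow(J, 2), 3)))) = Add(8, Mul(Rational(-1, 3), Add(-1, Mul(3, Pow(J, 2))))) = Add(8, Add(Rational(1, 3), Mul(-1, Pow(J, 2)))) = Add(Rational(25, 3), Mul(-1, Pow(J, 2))))
W = 0 (W = Add(Mul(-3, 4), 12) = Add(-12, 12) = 0)
Pow(Add(Function('o')(21), W), 2) = Pow(Add(Add(Rational(25, 3), Mul(-1, Pow(21, 2))), 0), 2) = Pow(Add(Add(Rational(25, 3), Mul(-1, 441)), 0), 2) = Pow(Add(Add(Rational(25, 3), -441), 0), 2) = Pow(Add(Rational(-1298, 3), 0), 2) = Pow(Rational(-1298, 3), 2) = Rational(1684804, 9)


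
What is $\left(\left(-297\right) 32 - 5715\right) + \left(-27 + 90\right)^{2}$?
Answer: $-11250$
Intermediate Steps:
$\left(\left(-297\right) 32 - 5715\right) + \left(-27 + 90\right)^{2} = \left(-9504 - 5715\right) + 63^{2} = -15219 + 3969 = -11250$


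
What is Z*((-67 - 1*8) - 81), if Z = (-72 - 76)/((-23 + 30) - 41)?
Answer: -11544/17 ≈ -679.06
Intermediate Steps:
Z = 74/17 (Z = -148/(7 - 41) = -148/(-34) = -148*(-1/34) = 74/17 ≈ 4.3529)
Z*((-67 - 1*8) - 81) = 74*((-67 - 1*8) - 81)/17 = 74*((-67 - 8) - 81)/17 = 74*(-75 - 81)/17 = (74/17)*(-156) = -11544/17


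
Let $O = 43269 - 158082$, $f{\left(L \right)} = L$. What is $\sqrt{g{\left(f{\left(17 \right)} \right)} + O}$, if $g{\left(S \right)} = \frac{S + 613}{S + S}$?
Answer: $\frac{3 i \sqrt{3686178}}{17} \approx 338.81 i$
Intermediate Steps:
$g{\left(S \right)} = \frac{613 + S}{2 S}$
$O = -114813$ ($O = 43269 - 158082 = -114813$)
$\sqrt{g{\left(f{\left(17 \right)} \right)} + O} = \sqrt{\frac{613 + 17}{2 \cdot 17} - 114813} = \sqrt{\frac{1}{2} \cdot \frac{1}{17} \cdot 630 - 114813} = \sqrt{\frac{315}{17} - 114813} = \sqrt{- \frac{1951506}{17}} = \frac{3 i \sqrt{3686178}}{17}$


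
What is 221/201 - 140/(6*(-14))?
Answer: 556/201 ≈ 2.7662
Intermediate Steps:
221/201 - 140/(6*(-14)) = 221*(1/201) - 140/(-84) = 221/201 - 140*(-1/84) = 221/201 + 5/3 = 556/201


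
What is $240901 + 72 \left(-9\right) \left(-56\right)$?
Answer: $277189$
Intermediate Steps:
$240901 + 72 \left(-9\right) \left(-56\right) = 240901 - -36288 = 240901 + 36288 = 277189$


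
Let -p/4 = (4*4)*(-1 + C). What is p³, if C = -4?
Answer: 32768000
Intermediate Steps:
p = 320 (p = -4*4*4*(-1 - 4) = -64*(-5) = -4*(-80) = 320)
p³ = 320³ = 32768000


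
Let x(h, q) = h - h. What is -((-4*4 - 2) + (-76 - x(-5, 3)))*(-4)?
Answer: -376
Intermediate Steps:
x(h, q) = 0
-((-4*4 - 2) + (-76 - x(-5, 3)))*(-4) = -((-4*4 - 2) + (-76 - 1*0))*(-4) = -((-16 - 2) + (-76 + 0))*(-4) = -(-18 - 76)*(-4) = -(-94)*(-4) = -1*376 = -376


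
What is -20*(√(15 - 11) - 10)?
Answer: 160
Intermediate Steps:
-20*(√(15 - 11) - 10) = -20*(√4 - 10) = -20*(2 - 10) = -20*(-8) = 160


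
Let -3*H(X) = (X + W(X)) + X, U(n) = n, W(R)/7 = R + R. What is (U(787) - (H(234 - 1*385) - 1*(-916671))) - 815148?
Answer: -5195512/3 ≈ -1.7318e+6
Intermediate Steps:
W(R) = 14*R (W(R) = 7*(R + R) = 7*(2*R) = 14*R)
H(X) = -16*X/3 (H(X) = -((X + 14*X) + X)/3 = -(15*X + X)/3 = -16*X/3)
(U(787) - (H(234 - 1*385) - 1*(-916671))) - 815148 = (787 - (-16*(234 - 1*385)/3 - 1*(-916671))) - 815148 = (787 - (-16*(234 - 385)/3 + 916671)) - 815148 = (787 - (-16/3*(-151) + 916671)) - 815148 = (787 - (2416/3 + 916671)) - 815148 = (787 - 1*2752429/3) - 815148 = (787 - 2752429/3) - 815148 = -2750068/3 - 815148 = -5195512/3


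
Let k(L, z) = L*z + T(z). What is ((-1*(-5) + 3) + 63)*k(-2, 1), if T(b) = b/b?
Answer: -71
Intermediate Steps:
T(b) = 1
k(L, z) = 1 + L*z (k(L, z) = L*z + 1 = 1 + L*z)
((-1*(-5) + 3) + 63)*k(-2, 1) = ((-1*(-5) + 3) + 63)*(1 - 2*1) = ((5 + 3) + 63)*(1 - 2) = (8 + 63)*(-1) = 71*(-1) = -71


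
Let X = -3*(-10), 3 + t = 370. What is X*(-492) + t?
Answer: -14393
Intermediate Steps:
t = 367 (t = -3 + 370 = 367)
X = 30
X*(-492) + t = 30*(-492) + 367 = -14760 + 367 = -14393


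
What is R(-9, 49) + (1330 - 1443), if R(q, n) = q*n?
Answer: -554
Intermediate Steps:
R(q, n) = n*q
R(-9, 49) + (1330 - 1443) = 49*(-9) + (1330 - 1443) = -441 - 113 = -554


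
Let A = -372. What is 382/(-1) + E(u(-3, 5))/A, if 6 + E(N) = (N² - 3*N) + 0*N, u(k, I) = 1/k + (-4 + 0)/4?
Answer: -639467/1674 ≈ -382.00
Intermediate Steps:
u(k, I) = -1 + 1/k (u(k, I) = 1/k - 4*¼ = 1/k - 1 = -1 + 1/k)
E(N) = -6 + N² - 3*N (E(N) = -6 + ((N² - 3*N) + 0*N) = -6 + ((N² - 3*N) + 0) = -6 + (N² - 3*N) = -6 + N² - 3*N)
382/(-1) + E(u(-3, 5))/A = 382/(-1) + (-6 + ((1 - 1*(-3))/(-3))² - 3*(1 - 1*(-3))/(-3))/(-372) = 382*(-1) + (-6 + (-(1 + 3)/3)² - (-1)*(1 + 3))*(-1/372) = -382 + (-6 + (-⅓*4)² - (-1)*4)*(-1/372) = -382 + (-6 + (-4/3)² - 3*(-4/3))*(-1/372) = -382 + (-6 + 16/9 + 4)*(-1/372) = -382 - 2/9*(-1/372) = -382 + 1/1674 = -639467/1674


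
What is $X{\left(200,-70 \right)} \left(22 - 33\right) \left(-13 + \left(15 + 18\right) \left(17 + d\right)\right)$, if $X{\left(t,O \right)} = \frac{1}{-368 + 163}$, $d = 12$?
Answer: $\frac{10384}{205} \approx 50.654$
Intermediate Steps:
$X{\left(t,O \right)} = - \frac{1}{205}$ ($X{\left(t,O \right)} = \frac{1}{-205} = - \frac{1}{205}$)
$X{\left(200,-70 \right)} \left(22 - 33\right) \left(-13 + \left(15 + 18\right) \left(17 + d\right)\right) = - \frac{\left(22 - 33\right) \left(-13 + \left(15 + 18\right) \left(17 + 12\right)\right)}{205} = - \frac{\left(-11\right) \left(-13 + 33 \cdot 29\right)}{205} = - \frac{\left(-11\right) \left(-13 + 957\right)}{205} = - \frac{\left(-11\right) 944}{205} = \left(- \frac{1}{205}\right) \left(-10384\right) = \frac{10384}{205}$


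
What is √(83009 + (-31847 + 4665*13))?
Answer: 3*√12423 ≈ 334.38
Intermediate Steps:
√(83009 + (-31847 + 4665*13)) = √(83009 + (-31847 + 60645)) = √(83009 + 28798) = √111807 = 3*√12423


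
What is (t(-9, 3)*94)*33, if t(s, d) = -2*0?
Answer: 0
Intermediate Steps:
t(s, d) = 0
(t(-9, 3)*94)*33 = (0*94)*33 = 0*33 = 0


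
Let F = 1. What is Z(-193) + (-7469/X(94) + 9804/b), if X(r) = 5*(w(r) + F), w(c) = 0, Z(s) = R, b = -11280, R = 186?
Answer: -1230149/940 ≈ -1308.7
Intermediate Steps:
Z(s) = 186
X(r) = 5 (X(r) = 5*(0 + 1) = 5*1 = 5)
Z(-193) + (-7469/X(94) + 9804/b) = 186 + (-7469/5 + 9804/(-11280)) = 186 + (-7469*⅕ + 9804*(-1/11280)) = 186 + (-7469/5 - 817/940) = 186 - 1404989/940 = -1230149/940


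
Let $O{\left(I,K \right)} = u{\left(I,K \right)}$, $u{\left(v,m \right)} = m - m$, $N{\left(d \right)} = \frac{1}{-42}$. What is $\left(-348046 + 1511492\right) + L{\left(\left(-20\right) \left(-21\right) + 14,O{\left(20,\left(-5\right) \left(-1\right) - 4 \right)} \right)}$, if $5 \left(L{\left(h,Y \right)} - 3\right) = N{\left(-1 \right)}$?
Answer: $\frac{244324289}{210} \approx 1.1634 \cdot 10^{6}$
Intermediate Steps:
$N{\left(d \right)} = - \frac{1}{42}$
$u{\left(v,m \right)} = 0$
$O{\left(I,K \right)} = 0$
$L{\left(h,Y \right)} = \frac{629}{210}$ ($L{\left(h,Y \right)} = 3 + \frac{1}{5} \left(- \frac{1}{42}\right) = 3 - \frac{1}{210} = \frac{629}{210}$)
$\left(-348046 + 1511492\right) + L{\left(\left(-20\right) \left(-21\right) + 14,O{\left(20,\left(-5\right) \left(-1\right) - 4 \right)} \right)} = \left(-348046 + 1511492\right) + \frac{629}{210} = 1163446 + \frac{629}{210} = \frac{244324289}{210}$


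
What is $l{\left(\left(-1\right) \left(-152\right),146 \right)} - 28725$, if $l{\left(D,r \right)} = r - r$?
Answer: $-28725$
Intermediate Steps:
$l{\left(D,r \right)} = 0$
$l{\left(\left(-1\right) \left(-152\right),146 \right)} - 28725 = 0 - 28725 = -28725$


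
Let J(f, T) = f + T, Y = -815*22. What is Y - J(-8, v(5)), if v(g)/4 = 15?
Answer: -17982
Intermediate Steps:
v(g) = 60 (v(g) = 4*15 = 60)
Y = -17930
J(f, T) = T + f
Y - J(-8, v(5)) = -17930 - (60 - 8) = -17930 - 1*52 = -17930 - 52 = -17982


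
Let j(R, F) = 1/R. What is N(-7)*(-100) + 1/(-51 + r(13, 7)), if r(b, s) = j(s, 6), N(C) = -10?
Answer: 355993/356 ≈ 999.98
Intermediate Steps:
r(b, s) = 1/s
N(-7)*(-100) + 1/(-51 + r(13, 7)) = -10*(-100) + 1/(-51 + 1/7) = 1000 + 1/(-51 + ⅐) = 1000 + 1/(-356/7) = 1000 - 7/356 = 355993/356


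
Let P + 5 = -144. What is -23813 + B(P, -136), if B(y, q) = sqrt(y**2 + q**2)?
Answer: -23813 + sqrt(40697) ≈ -23611.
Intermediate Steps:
P = -149 (P = -5 - 144 = -149)
B(y, q) = sqrt(q**2 + y**2)
-23813 + B(P, -136) = -23813 + sqrt((-136)**2 + (-149)**2) = -23813 + sqrt(18496 + 22201) = -23813 + sqrt(40697)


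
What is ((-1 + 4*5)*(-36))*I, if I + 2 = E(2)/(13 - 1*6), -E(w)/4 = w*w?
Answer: 20520/7 ≈ 2931.4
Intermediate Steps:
E(w) = -4*w² (E(w) = -4*w*w = -4*w²)
I = -30/7 (I = -2 + (-4*2²)/(13 - 1*6) = -2 + (-4*4)/(13 - 6) = -2 - 16/7 = -30/7 ≈ -4.2857)
((-1 + 4*5)*(-36))*I = ((-1 + 4*5)*(-36))*(-30/7) = ((-1 + 20)*(-36))*(-30/7) = (19*(-36))*(-30/7) = -684*(-30/7) = 20520/7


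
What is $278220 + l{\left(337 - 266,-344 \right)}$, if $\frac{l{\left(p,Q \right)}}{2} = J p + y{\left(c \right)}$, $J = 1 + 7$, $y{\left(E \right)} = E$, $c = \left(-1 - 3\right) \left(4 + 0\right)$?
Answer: $279324$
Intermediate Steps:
$c = -16$ ($c = \left(-4\right) 4 = -16$)
$J = 8$
$l{\left(p,Q \right)} = -32 + 16 p$ ($l{\left(p,Q \right)} = 2 \left(8 p - 16\right) = 2 \left(-16 + 8 p\right) = -32 + 16 p$)
$278220 + l{\left(337 - 266,-344 \right)} = 278220 - \left(32 - 16 \left(337 - 266\right)\right) = 278220 + \left(-32 + 16 \cdot 71\right) = 278220 + \left(-32 + 1136\right) = 278220 + 1104 = 279324$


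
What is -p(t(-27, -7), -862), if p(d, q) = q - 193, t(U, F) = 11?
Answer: 1055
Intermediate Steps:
p(d, q) = -193 + q
-p(t(-27, -7), -862) = -(-193 - 862) = -1*(-1055) = 1055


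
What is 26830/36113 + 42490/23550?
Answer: 216628787/85046115 ≈ 2.5472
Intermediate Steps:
26830/36113 + 42490/23550 = 26830*(1/36113) + 42490*(1/23550) = 26830/36113 + 4249/2355 = 216628787/85046115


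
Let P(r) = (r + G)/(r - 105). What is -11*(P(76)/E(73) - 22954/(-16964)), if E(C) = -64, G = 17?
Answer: -121495759/7871296 ≈ -15.435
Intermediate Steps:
P(r) = (17 + r)/(-105 + r) (P(r) = (r + 17)/(r - 105) = (17 + r)/(-105 + r))
-11*(P(76)/E(73) - 22954/(-16964)) = -11*(((17 + 76)/(-105 + 76))/(-64) - 22954/(-16964)) = -11*((93/(-29))*(-1/64) - 22954*(-1/16964)) = -11*(-1/29*93*(-1/64) + 11477/8482) = -11*(-93/29*(-1/64) + 11477/8482) = -11*(93/1856 + 11477/8482) = -11*11045069/7871296 = -121495759/7871296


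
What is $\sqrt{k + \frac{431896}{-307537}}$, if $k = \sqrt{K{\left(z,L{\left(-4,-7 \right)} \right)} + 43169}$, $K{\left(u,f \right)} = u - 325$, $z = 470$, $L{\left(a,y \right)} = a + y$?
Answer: $\frac{\sqrt{-132824000152 + 94579006369 \sqrt{43314}}}{307537} \approx 14.378$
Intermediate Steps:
$K{\left(u,f \right)} = -325 + u$
$k = \sqrt{43314}$ ($k = \sqrt{\left(-325 + 470\right) + 43169} = \sqrt{145 + 43169} = \sqrt{43314} \approx 208.12$)
$\sqrt{k + \frac{431896}{-307537}} = \sqrt{\sqrt{43314} + \frac{431896}{-307537}} = \sqrt{\sqrt{43314} + 431896 \left(- \frac{1}{307537}\right)} = \sqrt{\sqrt{43314} - \frac{431896}{307537}} = \sqrt{- \frac{431896}{307537} + \sqrt{43314}}$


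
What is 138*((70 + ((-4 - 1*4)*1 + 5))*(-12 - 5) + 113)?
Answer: -141588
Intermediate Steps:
138*((70 + ((-4 - 1*4)*1 + 5))*(-12 - 5) + 113) = 138*((70 + ((-4 - 4)*1 + 5))*(-17) + 113) = 138*((70 + (-8*1 + 5))*(-17) + 113) = 138*((70 + (-8 + 5))*(-17) + 113) = 138*((70 - 3)*(-17) + 113) = 138*(67*(-17) + 113) = 138*(-1139 + 113) = 138*(-1026) = -141588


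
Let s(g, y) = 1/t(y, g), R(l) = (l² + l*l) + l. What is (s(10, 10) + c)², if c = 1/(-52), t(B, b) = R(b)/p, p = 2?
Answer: 2809/29811600 ≈ 9.4225e-5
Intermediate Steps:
R(l) = l + 2*l² (R(l) = (l² + l²) + l = 2*l² + l = l + 2*l²)
t(B, b) = b*(1 + 2*b)/2 (t(B, b) = (b*(1 + 2*b))/2 = (b*(1 + 2*b))*(½) = b*(1 + 2*b)/2)
c = -1/52 ≈ -0.019231
s(g, y) = 1/(g*(½ + g))
(s(10, 10) + c)² = (2/(10*(1 + 2*10)) - 1/52)² = (2*(⅒)/(1 + 20) - 1/52)² = (2*(⅒)/21 - 1/52)² = (2*(⅒)*(1/21) - 1/52)² = (1/105 - 1/52)² = (-53/5460)² = 2809/29811600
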